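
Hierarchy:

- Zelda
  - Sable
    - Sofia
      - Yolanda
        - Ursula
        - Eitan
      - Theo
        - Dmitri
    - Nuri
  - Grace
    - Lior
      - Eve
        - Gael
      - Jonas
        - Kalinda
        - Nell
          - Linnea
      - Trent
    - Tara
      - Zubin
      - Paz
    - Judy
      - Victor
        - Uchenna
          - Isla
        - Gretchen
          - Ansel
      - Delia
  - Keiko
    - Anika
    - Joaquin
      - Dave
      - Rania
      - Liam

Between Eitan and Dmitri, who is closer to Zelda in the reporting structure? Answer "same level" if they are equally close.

same level

Both Eitan and Dmitri are 4 levels below Zelda.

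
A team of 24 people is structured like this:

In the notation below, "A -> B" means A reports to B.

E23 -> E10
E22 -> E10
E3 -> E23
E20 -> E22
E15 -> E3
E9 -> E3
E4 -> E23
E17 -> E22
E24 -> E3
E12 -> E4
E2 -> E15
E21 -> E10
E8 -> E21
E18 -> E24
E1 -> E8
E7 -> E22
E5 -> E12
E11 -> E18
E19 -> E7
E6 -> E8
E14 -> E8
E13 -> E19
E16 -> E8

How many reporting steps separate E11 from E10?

Chain from E11 up to E10: E11 → E18 → E24 → E3 → E23 → E10. That is 5 steps up, so E11 is 5 levels below E10.

5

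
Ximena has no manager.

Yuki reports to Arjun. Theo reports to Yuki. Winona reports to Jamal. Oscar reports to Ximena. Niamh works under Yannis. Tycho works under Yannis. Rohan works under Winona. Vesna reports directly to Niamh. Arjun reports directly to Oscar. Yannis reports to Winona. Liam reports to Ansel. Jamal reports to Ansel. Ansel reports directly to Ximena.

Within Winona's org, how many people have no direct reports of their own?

3

The people in Winona's organization with no one reporting to them are Rohan, Tycho, Vesna. That is 3.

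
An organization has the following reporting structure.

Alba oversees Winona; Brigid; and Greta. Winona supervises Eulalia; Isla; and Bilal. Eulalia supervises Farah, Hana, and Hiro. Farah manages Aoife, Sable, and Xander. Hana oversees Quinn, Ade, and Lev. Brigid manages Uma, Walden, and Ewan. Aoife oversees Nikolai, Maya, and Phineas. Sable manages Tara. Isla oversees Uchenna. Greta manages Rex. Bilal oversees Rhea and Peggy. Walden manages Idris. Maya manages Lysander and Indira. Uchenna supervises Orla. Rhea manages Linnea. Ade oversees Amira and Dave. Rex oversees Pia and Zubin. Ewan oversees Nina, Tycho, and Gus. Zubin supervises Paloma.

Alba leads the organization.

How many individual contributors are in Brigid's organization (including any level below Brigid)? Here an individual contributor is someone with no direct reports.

The people in Brigid's organization with no one reporting to them are Gus, Tycho, Nina, Uma, Idris. That is 5.

5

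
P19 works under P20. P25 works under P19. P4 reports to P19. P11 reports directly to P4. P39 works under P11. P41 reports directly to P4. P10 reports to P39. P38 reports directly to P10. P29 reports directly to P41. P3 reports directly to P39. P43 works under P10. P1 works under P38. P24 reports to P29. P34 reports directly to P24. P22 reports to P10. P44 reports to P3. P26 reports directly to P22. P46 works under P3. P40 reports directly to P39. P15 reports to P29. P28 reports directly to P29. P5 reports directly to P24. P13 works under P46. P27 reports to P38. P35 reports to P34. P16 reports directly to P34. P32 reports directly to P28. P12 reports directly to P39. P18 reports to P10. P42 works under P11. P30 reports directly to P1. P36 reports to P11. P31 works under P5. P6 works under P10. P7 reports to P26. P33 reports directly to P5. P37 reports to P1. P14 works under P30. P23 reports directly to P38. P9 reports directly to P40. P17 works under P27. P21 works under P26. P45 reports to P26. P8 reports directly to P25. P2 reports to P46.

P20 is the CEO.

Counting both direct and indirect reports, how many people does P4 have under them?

41

P4 directly manages P11, P41. Under P11: P36, P42, P39, P12, P40, P9, P3, P46, P2, P13, P44, P10, P6, P18, P22, P26, P45, P21, P7, P43, P38, P23, P27, P17, P1, P37, P30, P14 (28). Under P41: P29, P28, P32, P15, P24, P5, P33, P31, P34, P16, P35 (11). So P4's organization is 2 direct reports plus everyone under them: 29 + 12 = 41.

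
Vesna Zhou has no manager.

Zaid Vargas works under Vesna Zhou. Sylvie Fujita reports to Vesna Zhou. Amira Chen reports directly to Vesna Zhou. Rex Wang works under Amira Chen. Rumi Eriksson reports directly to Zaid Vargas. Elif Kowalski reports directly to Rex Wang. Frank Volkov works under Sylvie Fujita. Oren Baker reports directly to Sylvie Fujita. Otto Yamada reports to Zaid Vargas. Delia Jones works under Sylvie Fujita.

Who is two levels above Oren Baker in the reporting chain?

Oren Baker reports to Sylvie Fujita, and Sylvie Fujita reports to Vesna Zhou. So Oren Baker's skip-level manager is Vesna Zhou.

Vesna Zhou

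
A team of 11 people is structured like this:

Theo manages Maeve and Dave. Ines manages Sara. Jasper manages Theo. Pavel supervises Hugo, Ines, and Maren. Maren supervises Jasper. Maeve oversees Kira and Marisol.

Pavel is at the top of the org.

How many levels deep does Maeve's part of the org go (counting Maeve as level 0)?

The longest chain under Maeve runs Maeve → Marisol, which is 1 level below Maeve.

1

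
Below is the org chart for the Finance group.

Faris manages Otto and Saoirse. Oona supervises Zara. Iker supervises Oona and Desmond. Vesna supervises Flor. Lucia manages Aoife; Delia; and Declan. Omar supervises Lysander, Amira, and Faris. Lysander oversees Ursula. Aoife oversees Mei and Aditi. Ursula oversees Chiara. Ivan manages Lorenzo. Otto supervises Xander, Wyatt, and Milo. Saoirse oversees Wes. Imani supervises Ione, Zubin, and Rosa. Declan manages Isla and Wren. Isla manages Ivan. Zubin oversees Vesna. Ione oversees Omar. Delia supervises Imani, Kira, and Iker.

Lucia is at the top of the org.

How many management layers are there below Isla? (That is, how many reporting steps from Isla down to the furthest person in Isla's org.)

2

The longest chain under Isla runs Isla → Ivan → Lorenzo, which is 2 levels below Isla.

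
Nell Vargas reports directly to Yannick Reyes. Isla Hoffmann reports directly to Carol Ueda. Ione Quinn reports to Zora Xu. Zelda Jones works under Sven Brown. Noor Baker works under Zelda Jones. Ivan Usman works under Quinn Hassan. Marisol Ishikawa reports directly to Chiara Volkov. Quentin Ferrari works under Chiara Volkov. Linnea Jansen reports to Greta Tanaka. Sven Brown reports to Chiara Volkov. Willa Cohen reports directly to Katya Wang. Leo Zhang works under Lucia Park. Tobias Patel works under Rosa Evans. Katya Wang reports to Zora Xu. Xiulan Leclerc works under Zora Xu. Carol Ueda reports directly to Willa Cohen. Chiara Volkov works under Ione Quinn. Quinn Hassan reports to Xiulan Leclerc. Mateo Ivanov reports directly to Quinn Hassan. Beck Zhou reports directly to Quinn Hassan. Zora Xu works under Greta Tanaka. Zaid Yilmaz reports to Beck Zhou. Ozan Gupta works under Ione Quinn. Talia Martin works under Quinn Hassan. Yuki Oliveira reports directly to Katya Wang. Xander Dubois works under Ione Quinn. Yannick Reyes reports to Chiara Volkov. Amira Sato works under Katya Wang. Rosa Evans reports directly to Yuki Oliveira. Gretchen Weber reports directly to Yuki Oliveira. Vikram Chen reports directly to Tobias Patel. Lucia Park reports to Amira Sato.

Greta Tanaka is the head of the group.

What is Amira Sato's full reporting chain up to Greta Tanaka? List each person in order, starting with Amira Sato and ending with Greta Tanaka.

Amira Sato reports to Katya Wang. Katya Wang reports to Zora Xu. Zora Xu reports to Greta Tanaka. Greta Tanaka is at the top.

Amira Sato -> Katya Wang -> Zora Xu -> Greta Tanaka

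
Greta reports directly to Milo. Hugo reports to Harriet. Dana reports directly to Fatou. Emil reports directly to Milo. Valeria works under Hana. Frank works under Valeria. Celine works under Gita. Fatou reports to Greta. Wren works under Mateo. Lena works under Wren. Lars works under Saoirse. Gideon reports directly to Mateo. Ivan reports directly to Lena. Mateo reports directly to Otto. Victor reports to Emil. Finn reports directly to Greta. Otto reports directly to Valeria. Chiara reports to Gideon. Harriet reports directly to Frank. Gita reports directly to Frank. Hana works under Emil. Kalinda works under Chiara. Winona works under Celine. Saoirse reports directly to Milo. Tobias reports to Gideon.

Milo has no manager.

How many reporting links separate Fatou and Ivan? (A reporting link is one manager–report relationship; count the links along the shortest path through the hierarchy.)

Fatou is 2 levels below Milo, and Ivan is 8 levels below Milo (their lowest common manager). The shortest path runs up from Fatou to Milo and back down to Ivan: 2 + 8 = 10 links.

10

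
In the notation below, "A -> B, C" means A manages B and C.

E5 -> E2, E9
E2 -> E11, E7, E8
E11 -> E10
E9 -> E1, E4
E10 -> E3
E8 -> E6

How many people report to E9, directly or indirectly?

2

E9 directly manages E1, E4. E1 has no reports. E4 has no reports. So E9's organization is 2 direct reports plus everyone under them: 1 + 1 = 2.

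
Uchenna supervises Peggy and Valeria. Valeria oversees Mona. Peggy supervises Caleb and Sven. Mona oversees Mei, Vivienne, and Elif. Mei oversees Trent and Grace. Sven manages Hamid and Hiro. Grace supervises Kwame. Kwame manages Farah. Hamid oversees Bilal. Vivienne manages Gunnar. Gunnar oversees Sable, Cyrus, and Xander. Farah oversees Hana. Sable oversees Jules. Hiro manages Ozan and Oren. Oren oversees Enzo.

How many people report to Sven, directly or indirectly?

Sven directly manages Hamid, Hiro. Under Hamid: Bilal (1). Under Hiro: Oren, Enzo, Ozan (3). So Sven's organization is 2 direct reports plus everyone under them: 2 + 4 = 6.

6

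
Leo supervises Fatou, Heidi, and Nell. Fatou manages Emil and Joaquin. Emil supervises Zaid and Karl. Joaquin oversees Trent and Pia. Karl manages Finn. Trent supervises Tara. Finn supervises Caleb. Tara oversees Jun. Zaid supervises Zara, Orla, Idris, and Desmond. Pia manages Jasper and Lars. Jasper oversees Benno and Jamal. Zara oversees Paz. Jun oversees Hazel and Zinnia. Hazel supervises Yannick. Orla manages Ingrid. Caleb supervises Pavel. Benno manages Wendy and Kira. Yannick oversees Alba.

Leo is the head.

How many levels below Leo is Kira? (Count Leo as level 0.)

6

Chain from Kira up to Leo: Kira → Benno → Jasper → Pia → Joaquin → Fatou → Leo. That is 6 steps up, so Kira is 6 levels below Leo.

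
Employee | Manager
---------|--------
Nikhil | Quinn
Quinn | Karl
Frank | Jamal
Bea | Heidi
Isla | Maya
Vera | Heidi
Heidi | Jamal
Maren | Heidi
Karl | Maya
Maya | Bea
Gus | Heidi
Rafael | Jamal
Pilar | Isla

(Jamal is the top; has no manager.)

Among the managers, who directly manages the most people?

Heidi

Direct-report counts: Jamal has 3; Heidi has 4; Bea has 1; Maya has 2; Karl has 1; Quinn has 1; Isla has 1. The largest is 4, held by Heidi.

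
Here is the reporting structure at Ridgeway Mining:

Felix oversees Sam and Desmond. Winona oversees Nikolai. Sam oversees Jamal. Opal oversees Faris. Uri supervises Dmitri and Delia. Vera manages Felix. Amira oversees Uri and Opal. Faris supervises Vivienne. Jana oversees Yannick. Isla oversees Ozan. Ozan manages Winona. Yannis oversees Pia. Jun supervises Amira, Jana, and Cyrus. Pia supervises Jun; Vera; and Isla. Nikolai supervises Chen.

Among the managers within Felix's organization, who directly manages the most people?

Felix

Direct-report counts within Felix's organization: Felix has 2; Sam has 1. The largest is 2, held by Felix.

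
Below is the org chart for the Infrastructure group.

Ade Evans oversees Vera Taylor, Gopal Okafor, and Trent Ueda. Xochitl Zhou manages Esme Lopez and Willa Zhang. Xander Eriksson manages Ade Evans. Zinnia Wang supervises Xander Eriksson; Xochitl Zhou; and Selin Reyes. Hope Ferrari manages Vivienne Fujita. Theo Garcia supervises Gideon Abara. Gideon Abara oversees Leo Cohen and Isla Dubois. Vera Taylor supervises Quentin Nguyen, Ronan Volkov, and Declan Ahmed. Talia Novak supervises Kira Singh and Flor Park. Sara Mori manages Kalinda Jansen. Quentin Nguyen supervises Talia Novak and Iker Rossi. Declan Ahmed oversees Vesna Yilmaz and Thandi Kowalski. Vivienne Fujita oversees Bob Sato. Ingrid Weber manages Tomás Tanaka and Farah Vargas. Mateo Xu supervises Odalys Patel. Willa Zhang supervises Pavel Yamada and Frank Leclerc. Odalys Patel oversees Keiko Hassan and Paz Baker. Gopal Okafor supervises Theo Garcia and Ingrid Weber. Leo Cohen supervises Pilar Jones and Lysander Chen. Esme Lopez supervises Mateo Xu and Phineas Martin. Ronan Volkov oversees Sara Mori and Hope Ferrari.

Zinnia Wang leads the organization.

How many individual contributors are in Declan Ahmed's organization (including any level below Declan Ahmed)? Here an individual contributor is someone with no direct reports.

2

The people in Declan Ahmed's organization with no one reporting to them are Vesna Yilmaz, Thandi Kowalski. That is 2.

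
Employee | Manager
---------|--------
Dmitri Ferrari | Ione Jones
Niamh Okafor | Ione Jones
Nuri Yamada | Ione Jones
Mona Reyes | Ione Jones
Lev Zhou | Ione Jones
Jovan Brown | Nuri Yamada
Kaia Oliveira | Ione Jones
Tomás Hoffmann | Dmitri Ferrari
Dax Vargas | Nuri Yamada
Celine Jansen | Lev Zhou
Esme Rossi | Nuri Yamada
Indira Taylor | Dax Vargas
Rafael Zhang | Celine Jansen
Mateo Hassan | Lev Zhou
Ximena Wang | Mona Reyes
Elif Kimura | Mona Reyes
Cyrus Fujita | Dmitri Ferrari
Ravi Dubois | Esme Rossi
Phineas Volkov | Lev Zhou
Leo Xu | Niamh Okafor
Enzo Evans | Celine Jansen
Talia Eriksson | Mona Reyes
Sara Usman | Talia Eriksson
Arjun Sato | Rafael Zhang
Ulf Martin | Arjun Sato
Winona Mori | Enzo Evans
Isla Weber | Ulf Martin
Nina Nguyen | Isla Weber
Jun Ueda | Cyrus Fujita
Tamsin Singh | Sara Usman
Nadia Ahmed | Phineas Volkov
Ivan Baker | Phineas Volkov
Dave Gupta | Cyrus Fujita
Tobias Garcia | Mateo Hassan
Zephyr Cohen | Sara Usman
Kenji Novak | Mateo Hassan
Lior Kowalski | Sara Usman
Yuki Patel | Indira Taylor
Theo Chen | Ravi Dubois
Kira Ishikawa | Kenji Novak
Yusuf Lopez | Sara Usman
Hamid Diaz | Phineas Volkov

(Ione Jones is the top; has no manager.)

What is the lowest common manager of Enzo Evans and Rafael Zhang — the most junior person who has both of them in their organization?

Celine Jansen

Enzo Evans's chain of managers is Celine Jansen, Lev Zhou, Ione Jones. Rafael Zhang's chain of managers is Celine Jansen, Lev Zhou, Ione Jones. The first manager that appears in both chains is Celine Jansen.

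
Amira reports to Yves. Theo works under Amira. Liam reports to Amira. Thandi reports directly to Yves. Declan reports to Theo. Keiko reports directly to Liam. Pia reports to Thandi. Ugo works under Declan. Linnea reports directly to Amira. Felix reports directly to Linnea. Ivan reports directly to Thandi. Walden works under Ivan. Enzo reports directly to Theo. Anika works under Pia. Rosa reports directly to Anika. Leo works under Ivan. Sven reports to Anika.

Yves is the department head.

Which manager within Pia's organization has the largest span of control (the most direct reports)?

Direct-report counts within Pia's organization: Pia has 1; Anika has 2. The largest is 2, held by Anika.

Anika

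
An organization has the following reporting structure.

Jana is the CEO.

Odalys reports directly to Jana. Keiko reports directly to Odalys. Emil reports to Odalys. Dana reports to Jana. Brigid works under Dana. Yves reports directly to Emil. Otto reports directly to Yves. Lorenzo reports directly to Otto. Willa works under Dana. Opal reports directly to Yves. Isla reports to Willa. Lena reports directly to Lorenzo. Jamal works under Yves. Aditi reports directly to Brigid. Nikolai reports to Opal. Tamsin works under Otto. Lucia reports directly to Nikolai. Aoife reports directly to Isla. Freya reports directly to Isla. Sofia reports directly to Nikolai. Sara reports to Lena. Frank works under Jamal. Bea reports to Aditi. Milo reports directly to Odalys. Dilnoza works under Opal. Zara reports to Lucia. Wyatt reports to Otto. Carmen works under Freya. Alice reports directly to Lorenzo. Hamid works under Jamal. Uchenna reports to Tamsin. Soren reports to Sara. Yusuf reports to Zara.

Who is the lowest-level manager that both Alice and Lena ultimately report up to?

Alice's chain of managers is Lorenzo, Otto, Yves, Emil, Odalys, Jana. Lena's chain of managers is Lorenzo, Otto, Yves, Emil, Odalys, Jana. The first manager that appears in both chains is Lorenzo.

Lorenzo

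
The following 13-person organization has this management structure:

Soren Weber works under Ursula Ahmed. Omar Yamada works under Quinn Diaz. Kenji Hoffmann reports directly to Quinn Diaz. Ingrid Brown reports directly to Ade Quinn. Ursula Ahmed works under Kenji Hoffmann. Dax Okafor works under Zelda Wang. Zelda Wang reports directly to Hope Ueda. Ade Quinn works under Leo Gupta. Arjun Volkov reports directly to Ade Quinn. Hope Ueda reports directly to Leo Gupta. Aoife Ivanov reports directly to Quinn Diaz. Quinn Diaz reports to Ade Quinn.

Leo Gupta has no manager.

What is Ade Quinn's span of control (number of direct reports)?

3

Ade Quinn directly manages Quinn Diaz, Arjun Volkov, Ingrid Brown. That is 3 direct reports.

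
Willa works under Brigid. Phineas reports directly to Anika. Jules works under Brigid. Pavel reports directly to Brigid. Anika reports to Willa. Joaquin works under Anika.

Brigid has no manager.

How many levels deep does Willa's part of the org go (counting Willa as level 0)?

The longest chain under Willa runs Willa → Anika → Joaquin, which is 2 levels below Willa.

2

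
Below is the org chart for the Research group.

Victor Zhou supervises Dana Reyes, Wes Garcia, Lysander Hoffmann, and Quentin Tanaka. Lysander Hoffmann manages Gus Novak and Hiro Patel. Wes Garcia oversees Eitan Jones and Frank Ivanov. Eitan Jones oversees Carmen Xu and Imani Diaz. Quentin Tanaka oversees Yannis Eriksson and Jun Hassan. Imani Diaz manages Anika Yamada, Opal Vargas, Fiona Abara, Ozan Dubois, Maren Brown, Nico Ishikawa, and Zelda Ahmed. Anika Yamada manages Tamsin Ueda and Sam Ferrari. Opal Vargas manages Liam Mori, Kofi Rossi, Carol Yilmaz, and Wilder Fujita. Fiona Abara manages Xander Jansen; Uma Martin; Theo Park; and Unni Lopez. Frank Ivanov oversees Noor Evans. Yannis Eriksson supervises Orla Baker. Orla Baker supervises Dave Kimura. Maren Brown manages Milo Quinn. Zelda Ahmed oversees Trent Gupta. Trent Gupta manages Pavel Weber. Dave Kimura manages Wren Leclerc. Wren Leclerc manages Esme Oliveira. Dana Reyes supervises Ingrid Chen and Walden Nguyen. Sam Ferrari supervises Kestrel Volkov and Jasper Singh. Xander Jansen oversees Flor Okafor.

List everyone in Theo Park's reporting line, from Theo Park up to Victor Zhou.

Theo Park reports to Fiona Abara. Fiona Abara reports to Imani Diaz. Imani Diaz reports to Eitan Jones. Eitan Jones reports to Wes Garcia. Wes Garcia reports to Victor Zhou. Victor Zhou is at the top.

Theo Park -> Fiona Abara -> Imani Diaz -> Eitan Jones -> Wes Garcia -> Victor Zhou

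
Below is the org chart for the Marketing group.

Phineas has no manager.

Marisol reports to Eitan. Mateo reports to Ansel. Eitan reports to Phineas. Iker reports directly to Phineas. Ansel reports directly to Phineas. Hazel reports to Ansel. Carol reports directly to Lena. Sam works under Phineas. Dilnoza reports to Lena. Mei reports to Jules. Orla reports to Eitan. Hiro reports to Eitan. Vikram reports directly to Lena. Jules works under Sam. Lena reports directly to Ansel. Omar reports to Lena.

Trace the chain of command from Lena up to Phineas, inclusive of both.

Lena -> Ansel -> Phineas

Lena reports to Ansel. Ansel reports to Phineas. Phineas is at the top.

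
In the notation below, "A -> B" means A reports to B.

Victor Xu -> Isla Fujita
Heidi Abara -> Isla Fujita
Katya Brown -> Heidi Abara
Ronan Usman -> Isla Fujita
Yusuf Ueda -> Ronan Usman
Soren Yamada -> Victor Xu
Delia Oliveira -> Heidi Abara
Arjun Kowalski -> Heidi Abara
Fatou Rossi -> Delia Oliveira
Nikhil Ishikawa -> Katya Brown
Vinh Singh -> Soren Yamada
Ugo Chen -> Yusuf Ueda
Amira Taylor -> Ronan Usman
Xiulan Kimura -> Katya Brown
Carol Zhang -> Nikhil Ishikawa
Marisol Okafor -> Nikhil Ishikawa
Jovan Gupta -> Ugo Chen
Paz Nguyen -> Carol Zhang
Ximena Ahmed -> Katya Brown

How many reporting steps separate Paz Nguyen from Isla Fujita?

Chain from Paz Nguyen up to Isla Fujita: Paz Nguyen → Carol Zhang → Nikhil Ishikawa → Katya Brown → Heidi Abara → Isla Fujita. That is 5 steps up, so Paz Nguyen is 5 levels below Isla Fujita.

5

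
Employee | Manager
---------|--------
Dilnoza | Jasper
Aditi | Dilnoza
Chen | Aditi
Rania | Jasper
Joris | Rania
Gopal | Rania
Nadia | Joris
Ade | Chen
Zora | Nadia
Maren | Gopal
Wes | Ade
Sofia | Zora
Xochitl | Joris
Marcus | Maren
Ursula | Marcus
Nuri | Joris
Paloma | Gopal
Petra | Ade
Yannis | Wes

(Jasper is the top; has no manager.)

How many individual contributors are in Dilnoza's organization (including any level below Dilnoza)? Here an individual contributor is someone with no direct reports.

2

The people in Dilnoza's organization with no one reporting to them are Petra, Yannis. That is 2.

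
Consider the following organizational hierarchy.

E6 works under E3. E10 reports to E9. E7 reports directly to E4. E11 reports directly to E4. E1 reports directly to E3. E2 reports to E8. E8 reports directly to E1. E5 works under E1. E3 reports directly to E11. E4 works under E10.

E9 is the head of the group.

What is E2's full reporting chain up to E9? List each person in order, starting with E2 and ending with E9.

E2 reports to E8. E8 reports to E1. E1 reports to E3. E3 reports to E11. E11 reports to E4. E4 reports to E10. E10 reports to E9. E9 is at the top.

E2 -> E8 -> E1 -> E3 -> E11 -> E4 -> E10 -> E9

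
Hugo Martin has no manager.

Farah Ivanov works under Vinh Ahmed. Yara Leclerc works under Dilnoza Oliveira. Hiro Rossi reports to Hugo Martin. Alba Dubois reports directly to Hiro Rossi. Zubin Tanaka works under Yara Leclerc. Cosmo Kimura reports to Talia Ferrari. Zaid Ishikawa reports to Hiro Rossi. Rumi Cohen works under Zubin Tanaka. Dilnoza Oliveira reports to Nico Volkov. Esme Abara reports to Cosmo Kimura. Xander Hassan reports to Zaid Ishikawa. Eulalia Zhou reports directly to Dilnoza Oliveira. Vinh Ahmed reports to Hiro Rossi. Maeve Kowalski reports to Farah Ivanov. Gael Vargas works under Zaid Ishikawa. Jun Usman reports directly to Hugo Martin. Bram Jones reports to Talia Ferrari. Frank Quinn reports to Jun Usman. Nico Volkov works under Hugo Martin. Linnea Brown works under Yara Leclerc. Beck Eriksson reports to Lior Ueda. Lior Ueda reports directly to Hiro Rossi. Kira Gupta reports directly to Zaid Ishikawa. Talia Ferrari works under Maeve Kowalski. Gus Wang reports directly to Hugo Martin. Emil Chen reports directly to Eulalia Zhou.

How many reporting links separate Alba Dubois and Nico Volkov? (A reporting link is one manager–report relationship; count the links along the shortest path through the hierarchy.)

Alba Dubois is 2 levels below Hugo Martin, and Nico Volkov is 1 level below Hugo Martin (their lowest common manager). The shortest path runs up from Alba Dubois to Hugo Martin and back down to Nico Volkov: 2 + 1 = 3 links.

3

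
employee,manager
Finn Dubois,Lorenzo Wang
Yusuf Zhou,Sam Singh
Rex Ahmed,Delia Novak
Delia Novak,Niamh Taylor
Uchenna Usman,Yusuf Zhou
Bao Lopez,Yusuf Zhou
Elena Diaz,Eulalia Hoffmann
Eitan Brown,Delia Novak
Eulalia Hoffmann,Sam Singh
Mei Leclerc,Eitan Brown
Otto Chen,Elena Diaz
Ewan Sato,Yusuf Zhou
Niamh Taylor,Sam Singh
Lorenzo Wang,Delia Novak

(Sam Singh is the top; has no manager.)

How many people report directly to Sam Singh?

3

Sam Singh directly manages Eulalia Hoffmann, Niamh Taylor, Yusuf Zhou. That is 3 direct reports.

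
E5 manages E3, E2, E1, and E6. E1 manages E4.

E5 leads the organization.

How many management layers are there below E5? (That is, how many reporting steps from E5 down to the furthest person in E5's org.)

The longest chain under E5 runs E5 → E1 → E4, which is 2 levels below E5.

2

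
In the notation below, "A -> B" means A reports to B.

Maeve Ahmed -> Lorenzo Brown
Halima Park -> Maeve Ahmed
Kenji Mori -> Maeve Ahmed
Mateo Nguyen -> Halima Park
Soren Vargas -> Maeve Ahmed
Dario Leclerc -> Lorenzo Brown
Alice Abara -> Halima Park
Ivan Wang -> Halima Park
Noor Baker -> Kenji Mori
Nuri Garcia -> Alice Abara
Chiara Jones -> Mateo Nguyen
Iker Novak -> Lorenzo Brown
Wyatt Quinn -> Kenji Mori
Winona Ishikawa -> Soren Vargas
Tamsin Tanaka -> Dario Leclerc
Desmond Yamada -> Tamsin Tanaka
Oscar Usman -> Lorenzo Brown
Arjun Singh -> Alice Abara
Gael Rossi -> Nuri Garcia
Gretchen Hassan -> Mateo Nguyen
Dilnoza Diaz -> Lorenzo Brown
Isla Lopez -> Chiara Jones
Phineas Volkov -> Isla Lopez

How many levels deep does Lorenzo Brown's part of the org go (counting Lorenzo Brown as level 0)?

6

The longest chain under Lorenzo Brown runs Lorenzo Brown → Maeve Ahmed → Halima Park → Mateo Nguyen → Chiara Jones → Isla Lopez → Phineas Volkov, which is 6 levels below Lorenzo Brown.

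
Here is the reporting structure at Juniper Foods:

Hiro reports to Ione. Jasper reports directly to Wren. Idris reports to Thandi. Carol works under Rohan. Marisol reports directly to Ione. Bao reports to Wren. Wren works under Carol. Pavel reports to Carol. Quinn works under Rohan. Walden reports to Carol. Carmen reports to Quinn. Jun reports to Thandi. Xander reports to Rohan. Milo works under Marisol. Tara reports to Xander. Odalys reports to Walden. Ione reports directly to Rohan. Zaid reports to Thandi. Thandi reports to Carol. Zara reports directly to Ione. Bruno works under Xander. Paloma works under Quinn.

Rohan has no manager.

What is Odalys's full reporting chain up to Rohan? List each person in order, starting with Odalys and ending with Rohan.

Odalys reports to Walden. Walden reports to Carol. Carol reports to Rohan. Rohan is at the top.

Odalys -> Walden -> Carol -> Rohan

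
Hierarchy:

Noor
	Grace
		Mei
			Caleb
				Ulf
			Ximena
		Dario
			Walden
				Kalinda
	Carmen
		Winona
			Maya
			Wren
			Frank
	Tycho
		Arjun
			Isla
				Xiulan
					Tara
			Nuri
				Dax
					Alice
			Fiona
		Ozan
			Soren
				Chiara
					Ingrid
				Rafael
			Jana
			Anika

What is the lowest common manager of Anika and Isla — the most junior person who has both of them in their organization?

Tycho

Anika's chain of managers is Ozan, Tycho, Noor. Isla's chain of managers is Arjun, Tycho, Noor. The first manager that appears in both chains is Tycho.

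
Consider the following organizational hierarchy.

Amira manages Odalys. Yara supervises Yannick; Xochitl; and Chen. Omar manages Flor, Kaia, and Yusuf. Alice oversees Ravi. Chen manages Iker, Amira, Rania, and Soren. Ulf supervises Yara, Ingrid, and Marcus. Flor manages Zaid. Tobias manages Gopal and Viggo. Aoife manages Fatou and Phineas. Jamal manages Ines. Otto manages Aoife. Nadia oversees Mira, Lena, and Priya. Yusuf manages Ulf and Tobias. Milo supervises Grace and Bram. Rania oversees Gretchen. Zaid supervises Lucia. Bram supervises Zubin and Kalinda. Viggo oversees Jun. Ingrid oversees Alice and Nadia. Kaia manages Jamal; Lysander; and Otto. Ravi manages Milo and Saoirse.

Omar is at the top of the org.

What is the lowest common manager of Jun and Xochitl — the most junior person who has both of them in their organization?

Yusuf

Jun's chain of managers is Viggo, Tobias, Yusuf, Omar. Xochitl's chain of managers is Yara, Ulf, Yusuf, Omar. The first manager that appears in both chains is Yusuf.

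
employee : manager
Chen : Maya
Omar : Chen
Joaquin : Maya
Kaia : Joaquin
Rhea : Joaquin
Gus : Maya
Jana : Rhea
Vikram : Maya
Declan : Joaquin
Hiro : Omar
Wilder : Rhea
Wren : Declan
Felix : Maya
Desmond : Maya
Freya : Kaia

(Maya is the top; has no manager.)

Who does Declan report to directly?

Joaquin

Declan reports directly to Joaquin.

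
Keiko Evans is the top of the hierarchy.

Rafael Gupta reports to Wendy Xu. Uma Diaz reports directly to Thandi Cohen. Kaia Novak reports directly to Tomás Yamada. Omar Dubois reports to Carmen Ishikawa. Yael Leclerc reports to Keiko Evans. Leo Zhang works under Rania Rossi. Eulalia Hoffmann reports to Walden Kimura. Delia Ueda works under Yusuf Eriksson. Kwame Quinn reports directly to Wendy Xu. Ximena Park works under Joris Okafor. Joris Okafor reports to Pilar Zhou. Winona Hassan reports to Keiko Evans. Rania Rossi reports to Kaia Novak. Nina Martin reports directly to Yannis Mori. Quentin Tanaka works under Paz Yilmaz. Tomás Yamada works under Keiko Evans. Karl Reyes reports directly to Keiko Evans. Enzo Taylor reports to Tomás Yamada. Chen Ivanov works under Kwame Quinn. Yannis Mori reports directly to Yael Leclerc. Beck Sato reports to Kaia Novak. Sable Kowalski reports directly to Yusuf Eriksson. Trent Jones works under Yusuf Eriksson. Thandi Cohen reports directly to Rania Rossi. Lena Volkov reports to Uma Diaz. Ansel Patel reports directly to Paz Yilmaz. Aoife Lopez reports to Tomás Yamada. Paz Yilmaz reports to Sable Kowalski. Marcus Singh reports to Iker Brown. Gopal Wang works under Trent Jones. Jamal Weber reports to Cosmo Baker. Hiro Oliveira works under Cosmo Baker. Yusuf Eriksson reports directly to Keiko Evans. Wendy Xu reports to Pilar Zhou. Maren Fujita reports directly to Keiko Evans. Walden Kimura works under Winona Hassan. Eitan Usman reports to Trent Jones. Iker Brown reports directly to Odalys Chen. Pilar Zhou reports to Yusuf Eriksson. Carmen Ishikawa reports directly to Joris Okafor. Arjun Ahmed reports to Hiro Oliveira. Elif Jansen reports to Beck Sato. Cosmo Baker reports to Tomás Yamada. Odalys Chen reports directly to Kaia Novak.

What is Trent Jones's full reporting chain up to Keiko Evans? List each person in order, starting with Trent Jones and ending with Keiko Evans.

Trent Jones reports to Yusuf Eriksson. Yusuf Eriksson reports to Keiko Evans. Keiko Evans is at the top.

Trent Jones -> Yusuf Eriksson -> Keiko Evans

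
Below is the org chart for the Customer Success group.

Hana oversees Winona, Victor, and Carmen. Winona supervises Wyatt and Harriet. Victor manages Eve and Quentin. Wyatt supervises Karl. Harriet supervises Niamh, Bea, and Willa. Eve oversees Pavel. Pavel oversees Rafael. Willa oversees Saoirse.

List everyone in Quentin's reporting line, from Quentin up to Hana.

Quentin reports to Victor. Victor reports to Hana. Hana is at the top.

Quentin -> Victor -> Hana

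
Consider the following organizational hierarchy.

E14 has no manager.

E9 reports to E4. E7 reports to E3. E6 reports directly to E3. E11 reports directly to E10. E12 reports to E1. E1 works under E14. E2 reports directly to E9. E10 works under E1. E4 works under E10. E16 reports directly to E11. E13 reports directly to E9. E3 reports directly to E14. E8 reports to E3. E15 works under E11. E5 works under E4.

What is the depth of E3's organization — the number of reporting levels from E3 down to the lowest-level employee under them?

The longest chain under E3 runs E3 → E8, which is 1 level below E3.

1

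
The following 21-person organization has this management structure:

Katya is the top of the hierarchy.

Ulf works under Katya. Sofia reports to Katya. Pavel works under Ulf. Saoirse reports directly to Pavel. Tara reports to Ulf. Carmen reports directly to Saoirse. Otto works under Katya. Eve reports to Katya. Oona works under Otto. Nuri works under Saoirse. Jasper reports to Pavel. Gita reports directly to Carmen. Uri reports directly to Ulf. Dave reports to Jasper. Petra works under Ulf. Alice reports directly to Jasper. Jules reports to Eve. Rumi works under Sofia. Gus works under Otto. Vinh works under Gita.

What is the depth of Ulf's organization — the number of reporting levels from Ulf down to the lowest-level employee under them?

5

The longest chain under Ulf runs Ulf → Pavel → Saoirse → Carmen → Gita → Vinh, which is 5 levels below Ulf.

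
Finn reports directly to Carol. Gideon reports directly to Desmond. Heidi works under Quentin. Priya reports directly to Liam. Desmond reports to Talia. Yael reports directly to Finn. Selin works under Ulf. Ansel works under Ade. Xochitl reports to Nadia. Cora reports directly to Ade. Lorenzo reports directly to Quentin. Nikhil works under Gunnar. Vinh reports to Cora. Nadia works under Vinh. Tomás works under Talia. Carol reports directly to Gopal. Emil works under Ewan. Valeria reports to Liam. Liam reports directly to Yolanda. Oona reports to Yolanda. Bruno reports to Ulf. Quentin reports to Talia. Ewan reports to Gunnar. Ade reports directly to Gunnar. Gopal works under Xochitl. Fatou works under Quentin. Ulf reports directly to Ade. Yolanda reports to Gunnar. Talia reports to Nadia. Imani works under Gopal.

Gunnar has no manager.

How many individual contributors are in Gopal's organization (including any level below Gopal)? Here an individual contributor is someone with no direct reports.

2

The people in Gopal's organization with no one reporting to them are Imani, Yael. That is 2.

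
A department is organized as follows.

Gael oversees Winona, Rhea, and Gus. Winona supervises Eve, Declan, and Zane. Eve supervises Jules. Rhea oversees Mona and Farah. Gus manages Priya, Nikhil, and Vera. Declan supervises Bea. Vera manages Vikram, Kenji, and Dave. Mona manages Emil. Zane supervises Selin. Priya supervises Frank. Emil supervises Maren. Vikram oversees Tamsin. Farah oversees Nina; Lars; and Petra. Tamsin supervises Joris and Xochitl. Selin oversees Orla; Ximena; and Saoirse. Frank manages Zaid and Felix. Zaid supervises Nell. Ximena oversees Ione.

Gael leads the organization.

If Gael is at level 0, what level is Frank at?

Chain from Frank up to Gael: Frank → Priya → Gus → Gael. That is 3 steps up, so Frank is 3 levels below Gael.

3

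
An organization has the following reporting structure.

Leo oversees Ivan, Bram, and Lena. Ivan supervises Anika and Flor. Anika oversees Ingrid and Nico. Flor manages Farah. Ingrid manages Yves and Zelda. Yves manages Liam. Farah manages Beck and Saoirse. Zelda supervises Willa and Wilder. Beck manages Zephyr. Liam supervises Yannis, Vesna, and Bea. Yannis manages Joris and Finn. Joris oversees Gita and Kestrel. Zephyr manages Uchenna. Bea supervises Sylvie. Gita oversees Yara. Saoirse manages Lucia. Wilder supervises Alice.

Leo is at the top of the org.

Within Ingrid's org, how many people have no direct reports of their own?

The people in Ingrid's organization with no one reporting to them are Alice, Willa, Sylvie, Vesna, Finn, Kestrel, Yara. That is 7.

7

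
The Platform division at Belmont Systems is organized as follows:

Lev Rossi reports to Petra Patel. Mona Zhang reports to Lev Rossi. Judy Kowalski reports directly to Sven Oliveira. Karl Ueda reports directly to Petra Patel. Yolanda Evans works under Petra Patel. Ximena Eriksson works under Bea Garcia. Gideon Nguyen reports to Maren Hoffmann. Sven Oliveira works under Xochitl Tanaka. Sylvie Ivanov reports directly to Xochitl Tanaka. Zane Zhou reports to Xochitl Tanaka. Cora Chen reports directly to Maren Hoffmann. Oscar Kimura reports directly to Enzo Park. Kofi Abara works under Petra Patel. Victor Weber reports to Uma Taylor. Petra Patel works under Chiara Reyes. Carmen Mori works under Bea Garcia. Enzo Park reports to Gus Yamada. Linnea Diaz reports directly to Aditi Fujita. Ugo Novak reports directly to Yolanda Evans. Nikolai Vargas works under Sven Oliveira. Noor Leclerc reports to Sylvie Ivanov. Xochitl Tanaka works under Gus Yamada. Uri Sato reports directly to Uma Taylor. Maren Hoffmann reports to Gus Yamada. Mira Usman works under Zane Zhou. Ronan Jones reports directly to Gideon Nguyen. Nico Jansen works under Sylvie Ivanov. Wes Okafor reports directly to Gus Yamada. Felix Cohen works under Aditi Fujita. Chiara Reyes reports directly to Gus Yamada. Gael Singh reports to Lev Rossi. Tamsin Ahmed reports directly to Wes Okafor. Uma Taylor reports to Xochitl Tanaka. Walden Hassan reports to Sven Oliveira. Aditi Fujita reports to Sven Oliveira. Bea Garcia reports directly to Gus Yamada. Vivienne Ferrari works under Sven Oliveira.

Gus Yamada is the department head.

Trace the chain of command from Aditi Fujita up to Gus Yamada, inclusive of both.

Aditi Fujita reports to Sven Oliveira. Sven Oliveira reports to Xochitl Tanaka. Xochitl Tanaka reports to Gus Yamada. Gus Yamada is at the top.

Aditi Fujita -> Sven Oliveira -> Xochitl Tanaka -> Gus Yamada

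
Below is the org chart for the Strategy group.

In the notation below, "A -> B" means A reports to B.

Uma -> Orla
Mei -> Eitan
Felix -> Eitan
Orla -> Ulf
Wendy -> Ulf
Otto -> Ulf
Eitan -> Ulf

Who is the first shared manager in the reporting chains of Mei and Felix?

Mei's chain of managers is Eitan, Ulf. Felix's chain of managers is Eitan, Ulf. The first manager that appears in both chains is Eitan.

Eitan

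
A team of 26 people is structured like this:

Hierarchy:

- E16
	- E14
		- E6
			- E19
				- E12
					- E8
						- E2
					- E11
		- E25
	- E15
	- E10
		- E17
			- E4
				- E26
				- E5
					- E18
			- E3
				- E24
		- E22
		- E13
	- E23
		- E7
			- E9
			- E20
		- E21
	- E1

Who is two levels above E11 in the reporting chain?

E11 reports to E12, and E12 reports to E19. So E11's skip-level manager is E19.

E19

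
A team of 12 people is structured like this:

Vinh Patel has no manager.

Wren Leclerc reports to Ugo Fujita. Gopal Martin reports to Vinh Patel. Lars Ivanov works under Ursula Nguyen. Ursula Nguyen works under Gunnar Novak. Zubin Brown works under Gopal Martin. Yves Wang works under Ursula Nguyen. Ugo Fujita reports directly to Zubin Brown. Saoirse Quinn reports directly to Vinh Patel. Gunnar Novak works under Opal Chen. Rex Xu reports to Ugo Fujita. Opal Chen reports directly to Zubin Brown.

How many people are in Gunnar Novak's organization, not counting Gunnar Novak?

Gunnar Novak directly manages Ursula Nguyen. Under Ursula Nguyen: Lars Ivanov, Yves Wang (2). That's 3 in total.

3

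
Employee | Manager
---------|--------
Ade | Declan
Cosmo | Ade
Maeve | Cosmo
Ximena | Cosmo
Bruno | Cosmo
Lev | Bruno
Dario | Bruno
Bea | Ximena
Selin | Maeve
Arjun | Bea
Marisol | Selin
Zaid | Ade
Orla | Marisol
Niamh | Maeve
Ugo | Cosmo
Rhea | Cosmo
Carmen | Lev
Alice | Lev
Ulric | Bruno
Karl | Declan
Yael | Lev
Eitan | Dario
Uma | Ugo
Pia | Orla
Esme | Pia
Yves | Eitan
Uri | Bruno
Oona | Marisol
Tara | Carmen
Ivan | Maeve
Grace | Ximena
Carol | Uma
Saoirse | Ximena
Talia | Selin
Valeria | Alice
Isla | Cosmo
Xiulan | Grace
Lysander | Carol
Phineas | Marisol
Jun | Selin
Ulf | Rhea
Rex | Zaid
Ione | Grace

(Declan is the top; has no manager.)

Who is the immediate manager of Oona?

Oona reports directly to Marisol.

Marisol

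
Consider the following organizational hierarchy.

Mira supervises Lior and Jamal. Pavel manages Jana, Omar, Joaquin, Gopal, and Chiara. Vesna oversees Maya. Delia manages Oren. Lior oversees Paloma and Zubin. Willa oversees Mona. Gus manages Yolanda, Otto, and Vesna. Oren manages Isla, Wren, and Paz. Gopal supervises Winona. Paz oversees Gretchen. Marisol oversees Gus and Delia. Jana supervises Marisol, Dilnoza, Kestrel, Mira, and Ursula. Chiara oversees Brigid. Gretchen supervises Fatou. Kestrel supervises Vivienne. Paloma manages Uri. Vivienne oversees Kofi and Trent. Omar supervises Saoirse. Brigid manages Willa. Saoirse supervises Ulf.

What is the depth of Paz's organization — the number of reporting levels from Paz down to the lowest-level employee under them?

The longest chain under Paz runs Paz → Gretchen → Fatou, which is 2 levels below Paz.

2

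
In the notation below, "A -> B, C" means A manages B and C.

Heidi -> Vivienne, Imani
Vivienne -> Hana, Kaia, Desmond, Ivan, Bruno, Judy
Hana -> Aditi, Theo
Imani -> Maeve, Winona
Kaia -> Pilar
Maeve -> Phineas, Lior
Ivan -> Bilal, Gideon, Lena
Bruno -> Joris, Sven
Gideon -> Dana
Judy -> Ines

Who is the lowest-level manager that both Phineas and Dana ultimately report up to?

Heidi

Phineas's chain of managers is Maeve, Imani, Heidi. Dana's chain of managers is Gideon, Ivan, Vivienne, Heidi. The first manager that appears in both chains is Heidi.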